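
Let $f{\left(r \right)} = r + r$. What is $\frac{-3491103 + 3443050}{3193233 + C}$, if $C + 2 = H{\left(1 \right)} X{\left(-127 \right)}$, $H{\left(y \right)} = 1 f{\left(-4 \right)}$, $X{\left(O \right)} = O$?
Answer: $- \frac{48053}{3194247} \approx -0.015044$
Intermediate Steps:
$f{\left(r \right)} = 2 r$
$H{\left(y \right)} = -8$ ($H{\left(y \right)} = 1 \cdot 2 \left(-4\right) = 1 \left(-8\right) = -8$)
$C = 1014$ ($C = -2 - -1016 = -2 + 1016 = 1014$)
$\frac{-3491103 + 3443050}{3193233 + C} = \frac{-3491103 + 3443050}{3193233 + 1014} = - \frac{48053}{3194247}$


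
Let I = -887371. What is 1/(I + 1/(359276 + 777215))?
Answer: -1136491/1008489155160 ≈ -1.1269e-6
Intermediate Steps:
1/(I + 1/(359276 + 777215)) = 1/(-887371 + 1/(359276 + 777215)) = 1/(-887371 + 1/1136491) = 1/(-1008489155160/1136491) = -1136491/1008489155160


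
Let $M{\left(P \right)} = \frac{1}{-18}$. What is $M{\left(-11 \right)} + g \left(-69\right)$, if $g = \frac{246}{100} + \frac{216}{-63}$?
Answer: $\frac{105172}{1575} \approx 66.776$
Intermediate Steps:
$M{\left(P \right)} = - \frac{1}{18}$
$g = - \frac{339}{350}$ ($g = 246 \cdot \frac{1}{100} + 216 \left(- \frac{1}{63}\right) = \frac{123}{50} - \frac{24}{7} = - \frac{339}{350} \approx -0.96857$)
$M{\left(-11 \right)} + g \left(-69\right) = - \frac{1}{18} - - \frac{23391}{350} = - \frac{1}{18} + \frac{23391}{350} = \frac{105172}{1575}$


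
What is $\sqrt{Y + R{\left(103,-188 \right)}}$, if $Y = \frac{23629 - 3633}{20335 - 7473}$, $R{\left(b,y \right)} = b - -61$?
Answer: $\frac{3 \sqrt{760774438}}{6431} \approx 12.867$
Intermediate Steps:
$R{\left(b,y \right)} = 61 + b$ ($R{\left(b,y \right)} = b + 61 = 61 + b$)
$Y = \frac{9998}{6431}$ ($Y = \frac{19996}{12862} = 19996 \cdot \frac{1}{12862} = \frac{9998}{6431} \approx 1.5547$)
$\sqrt{Y + R{\left(103,-188 \right)}} = \sqrt{\frac{9998}{6431} + \left(61 + 103\right)} = \sqrt{\frac{9998}{6431} + 164} = \sqrt{\frac{1064682}{6431}} = \frac{3 \sqrt{760774438}}{6431}$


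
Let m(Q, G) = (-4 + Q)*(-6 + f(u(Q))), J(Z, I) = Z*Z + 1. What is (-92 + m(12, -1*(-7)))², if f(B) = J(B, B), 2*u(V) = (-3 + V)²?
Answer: 168740100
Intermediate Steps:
J(Z, I) = 1 + Z² (J(Z, I) = Z² + 1 = 1 + Z²)
u(V) = (-3 + V)²/2
f(B) = 1 + B²
m(Q, G) = (-5 + (-3 + Q)⁴/4)*(-4 + Q) (m(Q, G) = (-4 + Q)*(-6 + (1 + ((-3 + Q)²/2)²)) = (-4 + Q)*(-6 + (1 + (-3 + Q)⁴/4)) = (-4 + Q)*(-5 + (-3 + Q)⁴/4) = (-5 + (-3 + Q)⁴/4)*(-4 + Q))
(-92 + m(12, -1*(-7)))² = (-92 + (20 - (-3 + 12)⁴ - 5*12 + (¼)*12*(-3 + 12)⁴))² = (-92 + (20 - 1*9⁴ - 60 + (¼)*12*9⁴))² = (-92 + (20 - 1*6561 - 60 + (¼)*12*6561))² = (-92 + (20 - 6561 - 60 + 19683))² = (-92 + 13082)² = 12990² = 168740100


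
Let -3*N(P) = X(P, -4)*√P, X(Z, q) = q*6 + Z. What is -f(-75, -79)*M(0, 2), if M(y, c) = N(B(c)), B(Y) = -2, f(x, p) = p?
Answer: 2054*I*√2/3 ≈ 968.26*I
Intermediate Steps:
X(Z, q) = Z + 6*q (X(Z, q) = 6*q + Z = Z + 6*q)
N(P) = -√P*(-24 + P)/3 (N(P) = -(P + 6*(-4))*√P/3 = -(P - 24)*√P/3 = -(-24 + P)*√P/3 = -√P*(-24 + P)/3)
M(y, c) = 26*I*√2/3 (M(y, c) = √(-2)*(24 - 1*(-2))/3 = (I*√2)*(24 + 2)/3 = (⅓)*(I*√2)*26 = 26*I*√2/3)
-f(-75, -79)*M(0, 2) = -(-79)*26*I*√2/3 = -(-2054)*I*√2/3 = 2054*I*√2/3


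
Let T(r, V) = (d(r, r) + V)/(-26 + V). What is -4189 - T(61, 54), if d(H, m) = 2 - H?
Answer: -117287/28 ≈ -4188.8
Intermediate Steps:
T(r, V) = (2 + V - r)/(-26 + V) (T(r, V) = ((2 - r) + V)/(-26 + V) = (2 + V - r)/(-26 + V))
-4189 - T(61, 54) = -4189 - (2 + 54 - 1*61)/(-26 + 54) = -4189 - (2 + 54 - 61)/28 = -4189 - (-5)/28 = -4189 - 1*(-5/28) = -4189 + 5/28 = -117287/28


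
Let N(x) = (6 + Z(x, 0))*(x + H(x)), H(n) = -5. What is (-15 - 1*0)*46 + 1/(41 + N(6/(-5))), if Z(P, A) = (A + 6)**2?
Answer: -756935/1097 ≈ -690.00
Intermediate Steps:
Z(P, A) = (6 + A)**2
N(x) = -210 + 42*x (N(x) = (6 + (6 + 0)**2)*(x - 5) = (6 + 6**2)*(-5 + x) = (6 + 36)*(-5 + x) = 42*(-5 + x) = -210 + 42*x)
(-15 - 1*0)*46 + 1/(41 + N(6/(-5))) = (-15 - 1*0)*46 + 1/(41 + (-210 + 42*(6/(-5)))) = (-15 + 0)*46 + 1/(41 + (-210 + 42*(6*(-1/5)))) = -15*46 + 1/(41 + (-210 + 42*(-6/5))) = -690 + 1/(41 + (-210 - 252/5)) = -690 + 1/(41 - 1302/5) = -690 + 1/(-1097/5) = -690 - 5/1097 = -756935/1097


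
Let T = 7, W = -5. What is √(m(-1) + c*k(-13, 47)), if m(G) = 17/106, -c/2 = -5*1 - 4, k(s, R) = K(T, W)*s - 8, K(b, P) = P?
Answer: √11529938/106 ≈ 32.034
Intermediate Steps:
k(s, R) = -8 - 5*s (k(s, R) = -5*s - 8 = -8 - 5*s)
c = 18 (c = -2*(-5*1 - 4) = -2*(-5 - 4) = -2*(-9) = 18)
m(G) = 17/106 (m(G) = 17*(1/106) = 17/106)
√(m(-1) + c*k(-13, 47)) = √(17/106 + 18*(-8 - 5*(-13))) = √(17/106 + 18*(-8 + 65)) = √(17/106 + 18*57) = √(17/106 + 1026) = √(108773/106) = √11529938/106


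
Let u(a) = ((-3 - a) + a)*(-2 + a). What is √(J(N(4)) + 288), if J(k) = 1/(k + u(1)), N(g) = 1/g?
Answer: 2*√12181/13 ≈ 16.980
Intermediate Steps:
u(a) = 6 - 3*a (u(a) = -3*(-2 + a) = 6 - 3*a)
N(g) = 1/g
J(k) = 1/(3 + k) (J(k) = 1/(k + (6 - 3*1)) = 1/(k + (6 - 3)) = 1/(k + 3) = 1/(3 + k))
√(J(N(4)) + 288) = √(1/(3 + 1/4) + 288) = √(1/(3 + ¼) + 288) = √(1/(13/4) + 288) = √(4/13 + 288) = √(3748/13) = 2*√12181/13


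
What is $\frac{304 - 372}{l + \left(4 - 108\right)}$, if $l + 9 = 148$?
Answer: $- \frac{68}{35} \approx -1.9429$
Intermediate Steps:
$l = 139$ ($l = -9 + 148 = 139$)
$\frac{304 - 372}{l + \left(4 - 108\right)} = \frac{304 - 372}{139 + \left(4 - 108\right)} = - \frac{68}{139 + \left(4 - 108\right)} = - \frac{68}{139 - 104} = - \frac{68}{35}$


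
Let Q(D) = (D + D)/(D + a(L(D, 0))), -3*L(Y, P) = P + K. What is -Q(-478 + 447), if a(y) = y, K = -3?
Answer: -31/15 ≈ -2.0667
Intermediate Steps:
L(Y, P) = 1 - P/3 (L(Y, P) = -(P - 3)/3 = -(-3 + P)/3 = 1 - P/3)
Q(D) = 2*D/(1 + D) (Q(D) = (D + D)/(D + (1 - ⅓*0)) = (2*D)/(D + (1 + 0)) = (2*D)/(D + 1) = (2*D)/(1 + D) = 2*D/(1 + D))
-Q(-478 + 447) = -2*(-478 + 447)/(1 + (-478 + 447)) = -2*(-31)/(1 - 31) = -2*(-31)/(-30) = -2*(-31)*(-1)/30 = -1*31/15 = -31/15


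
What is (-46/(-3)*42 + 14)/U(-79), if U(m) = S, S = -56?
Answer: -47/4 ≈ -11.750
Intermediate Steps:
U(m) = -56
(-46/(-3)*42 + 14)/U(-79) = (-46/(-3)*42 + 14)/(-56) = (-46*(-⅓)*42 + 14)*(-1/56) = ((46/3)*42 + 14)*(-1/56) = (644 + 14)*(-1/56) = 658*(-1/56) = -47/4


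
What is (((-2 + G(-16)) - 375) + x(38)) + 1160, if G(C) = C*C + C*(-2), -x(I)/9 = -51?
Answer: 1530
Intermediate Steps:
x(I) = 459 (x(I) = -9*(-51) = 459)
G(C) = C² - 2*C
(((-2 + G(-16)) - 375) + x(38)) + 1160 = (((-2 - 16*(-2 - 16)) - 375) + 459) + 1160 = (((-2 - 16*(-18)) - 375) + 459) + 1160 = (((-2 + 288) - 375) + 459) + 1160 = ((286 - 375) + 459) + 1160 = (-89 + 459) + 1160 = 370 + 1160 = 1530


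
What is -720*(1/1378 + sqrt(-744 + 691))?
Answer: -360/689 - 720*I*sqrt(53) ≈ -0.5225 - 5241.7*I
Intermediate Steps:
-720*(1/1378 + sqrt(-744 + 691)) = -720*(1/1378 + sqrt(-53)) = -720*(1/1378 + I*sqrt(53)) = -360/689 - 720*I*sqrt(53)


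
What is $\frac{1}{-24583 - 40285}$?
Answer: $- \frac{1}{64868} \approx -1.5416 \cdot 10^{-5}$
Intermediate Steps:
$\frac{1}{-24583 - 40285} = \frac{1}{-64868} = - \frac{1}{64868}$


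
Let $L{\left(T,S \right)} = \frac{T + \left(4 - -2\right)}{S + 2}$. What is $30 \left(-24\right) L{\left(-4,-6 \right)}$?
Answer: $360$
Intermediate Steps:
$L{\left(T,S \right)} = \frac{6 + T}{2 + S}$ ($L{\left(T,S \right)} = \frac{T + \left(4 + 2\right)}{2 + S} = \frac{T + 6}{2 + S} = \frac{6 + T}{2 + S}$)
$30 \left(-24\right) L{\left(-4,-6 \right)} = 30 \left(-24\right) \frac{6 - 4}{2 - 6} = - 720 \frac{1}{-4} \cdot 2 = - 720 \left(\left(- \frac{1}{4}\right) 2\right) = \left(-720\right) \left(- \frac{1}{2}\right) = 360$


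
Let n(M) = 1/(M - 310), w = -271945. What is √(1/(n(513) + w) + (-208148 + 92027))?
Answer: I*√353887305276776151578/55204834 ≈ 340.77*I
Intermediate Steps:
n(M) = 1/(-310 + M)
√(1/(n(513) + w) + (-208148 + 92027)) = √(1/(1/(-310 + 513) - 271945) + (-208148 + 92027)) = √(1/(1/203 - 271945) - 116121) = √(1/(-55204834/203) - 116121) = √(-203/55204834 - 116121) = √(-6410440529117/55204834) = I*√353887305276776151578/55204834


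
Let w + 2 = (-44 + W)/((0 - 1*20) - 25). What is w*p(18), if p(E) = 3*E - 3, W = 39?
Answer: -289/3 ≈ -96.333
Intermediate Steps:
p(E) = -3 + 3*E
w = -17/9 (w = -2 + (-44 + 39)/((0 - 1*20) - 25) = -2 - 5/((0 - 20) - 25) = -2 - 5/(-20 - 25) = -2 - 5/(-45) = -2 - 5*(-1/45) = -2 + ⅑ = -17/9 ≈ -1.8889)
w*p(18) = -17*(-3 + 3*18)/9 = -17*(-3 + 54)/9 = -17/9*51 = -289/3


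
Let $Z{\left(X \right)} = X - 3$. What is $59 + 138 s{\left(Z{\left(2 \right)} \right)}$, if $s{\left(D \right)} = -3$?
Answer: $-355$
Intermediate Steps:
$Z{\left(X \right)} = -3 + X$ ($Z{\left(X \right)} = X - 3 = -3 + X$)
$59 + 138 s{\left(Z{\left(2 \right)} \right)} = 59 + 138 \left(-3\right) = 59 - 414 = -355$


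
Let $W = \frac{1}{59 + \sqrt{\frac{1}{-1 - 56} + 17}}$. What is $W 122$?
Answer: $\frac{122 \sqrt{57}}{22 \sqrt{2} + 59 \sqrt{57}} \approx 1.9328$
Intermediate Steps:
$W = \frac{1}{59 + \frac{22 \sqrt{114}}{57}}$ ($W = \frac{1}{59 + \sqrt{\frac{1}{-57} + 17}} = \frac{1}{59 + \sqrt{- \frac{1}{57} + 17}} = \frac{1}{59 + \sqrt{\frac{968}{57}}} = \frac{1}{59 + \frac{22 \sqrt{114}}{57}} \approx 0.015843$)
$W 122 = \frac{\sqrt{57}}{22 \sqrt{2} + 59 \sqrt{57}} \cdot 122 = \frac{122 \sqrt{57}}{22 \sqrt{2} + 59 \sqrt{57}}$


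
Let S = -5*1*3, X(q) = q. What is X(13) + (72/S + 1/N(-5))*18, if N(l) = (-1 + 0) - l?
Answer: -689/10 ≈ -68.900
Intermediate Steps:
N(l) = -1 - l
S = -15 (S = -5*3 = -15)
X(13) + (72/S + 1/N(-5))*18 = 13 + (72/(-15) + 1/(-1 - 1*(-5)))*18 = 13 + (72*(-1/15) + 1/(-1 + 5))*18 = 13 + (-24/5 + 1/4)*18 = 13 + (-24/5 + 1*(¼))*18 = 13 + (-24/5 + ¼)*18 = 13 - 91/20*18 = 13 - 819/10 = -689/10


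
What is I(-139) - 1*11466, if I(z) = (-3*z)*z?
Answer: -69429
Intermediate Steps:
I(z) = -3*z**2
I(-139) - 1*11466 = -3*(-139)**2 - 1*11466 = -3*19321 - 11466 = -57963 - 11466 = -69429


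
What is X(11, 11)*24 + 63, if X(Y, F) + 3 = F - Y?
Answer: -9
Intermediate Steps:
X(Y, F) = -3 + F - Y (X(Y, F) = -3 + (F - Y) = -3 + F - Y)
X(11, 11)*24 + 63 = (-3 + 11 - 1*11)*24 + 63 = (-3 + 11 - 11)*24 + 63 = -3*24 + 63 = -72 + 63 = -9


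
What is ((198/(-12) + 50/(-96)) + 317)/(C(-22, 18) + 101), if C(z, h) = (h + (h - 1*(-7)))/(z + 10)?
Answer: 2057/668 ≈ 3.0793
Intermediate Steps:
C(z, h) = (7 + 2*h)/(10 + z) (C(z, h) = (h + (h + 7))/(10 + z) = (h + (7 + h))/(10 + z) = (7 + 2*h)/(10 + z))
((198/(-12) + 50/(-96)) + 317)/(C(-22, 18) + 101) = ((198/(-12) + 50/(-96)) + 317)/((7 + 2*18)/(10 - 22) + 101) = ((198*(-1/12) + 50*(-1/96)) + 317)/((7 + 36)/(-12) + 101) = ((-33/2 - 25/48) + 317)/(-1/12*43 + 101) = (-817/48 + 317)/(-43/12 + 101) = 14399/(48*(1169/12)) = (14399/48)*(12/1169) = 2057/668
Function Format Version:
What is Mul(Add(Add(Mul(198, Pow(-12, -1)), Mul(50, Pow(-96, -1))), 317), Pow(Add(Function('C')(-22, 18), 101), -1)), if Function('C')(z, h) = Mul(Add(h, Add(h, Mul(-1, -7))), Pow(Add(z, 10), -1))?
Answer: Rational(2057, 668) ≈ 3.0793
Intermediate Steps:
Function('C')(z, h) = Mul(Pow(Add(10, z), -1), Add(7, Mul(2, h))) (Function('C')(z, h) = Mul(Add(h, Add(h, 7)), Pow(Add(10, z), -1)) = Mul(Add(h, Add(7, h)), Pow(Add(10, z), -1)) = Mul(Add(7, Mul(2, h)), Pow(Add(10, z), -1)) = Mul(Pow(Add(10, z), -1), Add(7, Mul(2, h))))
Mul(Add(Add(Mul(198, Pow(-12, -1)), Mul(50, Pow(-96, -1))), 317), Pow(Add(Function('C')(-22, 18), 101), -1)) = Mul(Add(Add(Mul(198, Pow(-12, -1)), Mul(50, Pow(-96, -1))), 317), Pow(Add(Mul(Pow(Add(10, -22), -1), Add(7, Mul(2, 18))), 101), -1)) = Mul(Add(Add(Mul(198, Rational(-1, 12)), Mul(50, Rational(-1, 96))), 317), Pow(Add(Mul(Pow(-12, -1), Add(7, 36)), 101), -1)) = Mul(Add(Add(Rational(-33, 2), Rational(-25, 48)), 317), Pow(Add(Mul(Rational(-1, 12), 43), 101), -1)) = Mul(Add(Rational(-817, 48), 317), Pow(Add(Rational(-43, 12), 101), -1)) = Mul(Rational(14399, 48), Pow(Rational(1169, 12), -1)) = Mul(Rational(14399, 48), Rational(12, 1169)) = Rational(2057, 668)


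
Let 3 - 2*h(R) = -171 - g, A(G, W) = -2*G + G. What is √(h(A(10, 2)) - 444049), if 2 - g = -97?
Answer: 5*I*√71026/2 ≈ 666.27*I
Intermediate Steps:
g = 99 (g = 2 - 1*(-97) = 2 + 97 = 99)
A(G, W) = -G
h(R) = 273/2 (h(R) = 3/2 - (-171 - 1*99)/2 = 3/2 - (-171 - 99)/2 = 3/2 - ½*(-270) = 3/2 + 135 = 273/2)
√(h(A(10, 2)) - 444049) = √(273/2 - 444049) = √(-887825/2) = 5*I*√71026/2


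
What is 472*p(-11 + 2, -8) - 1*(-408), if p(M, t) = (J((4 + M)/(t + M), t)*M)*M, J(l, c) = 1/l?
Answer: 651984/5 ≈ 1.3040e+5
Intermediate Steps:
p(M, t) = M²*(M + t)/(4 + M) (p(M, t) = (M/(((4 + M)/(t + M))))*M = (M/(((4 + M)/(M + t))))*M = (((M + t)/(4 + M))*M)*M = (M*(M + t)/(4 + M))*M = M²*(M + t)/(4 + M))
472*p(-11 + 2, -8) - 1*(-408) = 472*((-11 + 2)²*((-11 + 2) - 8)/(4 + (-11 + 2))) - 1*(-408) = 472*((-9)²*(-9 - 8)/(4 - 9)) + 408 = 472*(81*(-17)/(-5)) + 408 = 472*(81*(-⅕)*(-17)) + 408 = 472*(1377/5) + 408 = 649944/5 + 408 = 651984/5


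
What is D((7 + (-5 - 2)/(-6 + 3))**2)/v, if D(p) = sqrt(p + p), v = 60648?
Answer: sqrt(2)/6498 ≈ 0.00021764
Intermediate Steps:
D(p) = sqrt(2)*sqrt(p) (D(p) = sqrt(2*p) = sqrt(2)*sqrt(p))
D((7 + (-5 - 2)/(-6 + 3))**2)/v = (sqrt(2)*sqrt((7 + (-5 - 2)/(-6 + 3))**2))/60648 = (sqrt(2)*sqrt((7 - 7/(-3))**2))*(1/60648) = (sqrt(2)*sqrt((7 - 7*(-1/3))**2))*(1/60648) = (sqrt(2)*sqrt((7 + 7/3)**2))*(1/60648) = (sqrt(2)*sqrt((28/3)**2))*(1/60648) = (sqrt(2)*sqrt(784/9))*(1/60648) = (sqrt(2)*(28/3))*(1/60648) = (28*sqrt(2)/3)*(1/60648) = sqrt(2)/6498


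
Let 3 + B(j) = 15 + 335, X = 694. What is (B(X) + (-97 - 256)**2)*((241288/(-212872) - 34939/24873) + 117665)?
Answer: 3243624064977155652/220615219 ≈ 1.4703e+10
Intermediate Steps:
B(j) = 347 (B(j) = -3 + (15 + 335) = -3 + 350 = 347)
(B(X) + (-97 - 256)**2)*((241288/(-212872) - 34939/24873) + 117665) = (347 + (-97 - 256)**2)*((241288/(-212872) - 34939/24873) + 117665) = (347 + (-353)**2)*((241288*(-1/212872) - 34939*1/24873) + 117665) = (347 + 124609)*((-30161/26609 - 34939/24873) + 117665) = 124956*(-1679886404/661845657 + 117665) = 124956*(77874389344501/661845657) = 3243624064977155652/220615219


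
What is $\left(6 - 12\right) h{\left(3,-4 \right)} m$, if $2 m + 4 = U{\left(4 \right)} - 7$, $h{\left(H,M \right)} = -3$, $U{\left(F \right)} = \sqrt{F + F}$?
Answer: $-99 + 18 \sqrt{2} \approx -73.544$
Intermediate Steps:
$U{\left(F \right)} = \sqrt{2} \sqrt{F}$ ($U{\left(F \right)} = \sqrt{2 F} = \sqrt{2} \sqrt{F}$)
$m = - \frac{11}{2} + \sqrt{2}$ ($m = -2 + \frac{\sqrt{2} \sqrt{4} - 7}{2} = -2 + \frac{\sqrt{2} \cdot 2 - 7}{2} = -2 + \frac{2 \sqrt{2} - 7}{2} = -2 + \frac{-7 + 2 \sqrt{2}}{2} = -2 - \left(\frac{7}{2} - \sqrt{2}\right) = - \frac{11}{2} + \sqrt{2} \approx -4.0858$)
$\left(6 - 12\right) h{\left(3,-4 \right)} m = \left(6 - 12\right) \left(-3\right) \left(- \frac{11}{2} + \sqrt{2}\right) = \left(-6\right) \left(-3\right) \left(- \frac{11}{2} + \sqrt{2}\right) = 18 \left(- \frac{11}{2} + \sqrt{2}\right) = -99 + 18 \sqrt{2}$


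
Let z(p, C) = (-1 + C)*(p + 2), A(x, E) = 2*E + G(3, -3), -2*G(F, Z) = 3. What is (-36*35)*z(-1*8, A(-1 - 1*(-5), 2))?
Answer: 11340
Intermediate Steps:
G(F, Z) = -3/2 (G(F, Z) = -½*3 = -3/2)
A(x, E) = -3/2 + 2*E (A(x, E) = 2*E - 3/2 = -3/2 + 2*E)
z(p, C) = (-1 + C)*(2 + p)
(-36*35)*z(-1*8, A(-1 - 1*(-5), 2)) = (-36*35)*(-2 - (-1)*8 + 2*(-3/2 + 2*2) + (-3/2 + 2*2)*(-1*8)) = -1260*(-2 - 1*(-8) + 2*(-3/2 + 4) + (-3/2 + 4)*(-8)) = -1260*(-2 + 8 + 2*(5/2) + (5/2)*(-8)) = -1260*(-2 + 8 + 5 - 20) = -1260*(-9) = 11340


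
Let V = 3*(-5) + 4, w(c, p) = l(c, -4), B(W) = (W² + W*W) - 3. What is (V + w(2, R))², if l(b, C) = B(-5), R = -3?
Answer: 1296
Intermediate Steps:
B(W) = -3 + 2*W² (B(W) = (W² + W²) - 3 = 2*W² - 3 = -3 + 2*W²)
l(b, C) = 47 (l(b, C) = -3 + 2*(-5)² = -3 + 2*25 = -3 + 50 = 47)
w(c, p) = 47
V = -11 (V = -15 + 4 = -11)
(V + w(2, R))² = (-11 + 47)² = 36² = 1296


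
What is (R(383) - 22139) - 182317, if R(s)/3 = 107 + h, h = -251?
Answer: -204888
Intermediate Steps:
R(s) = -432 (R(s) = 3*(107 - 251) = 3*(-144) = -432)
(R(383) - 22139) - 182317 = (-432 - 22139) - 182317 = -22571 - 182317 = -204888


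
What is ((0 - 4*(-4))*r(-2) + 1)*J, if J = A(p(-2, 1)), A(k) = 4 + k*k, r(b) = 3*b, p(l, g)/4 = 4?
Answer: -24700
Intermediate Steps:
p(l, g) = 16 (p(l, g) = 4*4 = 16)
A(k) = 4 + k²
J = 260 (J = 4 + 16² = 4 + 256 = 260)
((0 - 4*(-4))*r(-2) + 1)*J = ((0 - 4*(-4))*(3*(-2)) + 1)*260 = ((0 + 16)*(-6) + 1)*260 = (16*(-6) + 1)*260 = (-96 + 1)*260 = -95*260 = -24700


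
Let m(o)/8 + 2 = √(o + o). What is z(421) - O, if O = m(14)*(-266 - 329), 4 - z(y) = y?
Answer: -9937 + 9520*√7 ≈ 15251.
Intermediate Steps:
m(o) = -16 + 8*√2*√o (m(o) = -16 + 8*√(o + o) = -16 + 8*√(2*o) = -16 + 8*(√2*√o) = -16 + 8*√2*√o)
z(y) = 4 - y
O = 9520 - 9520*√7 (O = (-16 + 8*√2*√14)*(-266 - 329) = (-16 + 16*√7)*(-595) = 9520 - 9520*√7 ≈ -15668.)
z(421) - O = (4 - 1*421) - (9520 - 9520*√7) = (4 - 421) + (-9520 + 9520*√7) = -417 + (-9520 + 9520*√7) = -9937 + 9520*√7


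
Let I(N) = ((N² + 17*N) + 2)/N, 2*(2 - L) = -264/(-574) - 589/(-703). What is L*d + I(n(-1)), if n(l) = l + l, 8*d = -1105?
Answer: -29329319/169904 ≈ -172.62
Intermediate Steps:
d = -1105/8 (d = (⅛)*(-1105) = -1105/8 ≈ -138.13)
n(l) = 2*l
L = 28695/21238 (L = 2 - (-264/(-574) - 589/(-703))/2 = 2 - (-264*(-1/574) - 589*(-1/703))/2 = 2 - (132/287 + 31/37)/2 = 2 - ½*13781/10619 = 2 - 13781/21238 = 28695/21238 ≈ 1.3511)
I(N) = (2 + N² + 17*N)/N
L*d + I(n(-1)) = (28695/21238)*(-1105/8) + (17 + 2*(-1) + 2/((2*(-1)))) = -31707975/169904 + (17 - 2 + 2/(-2)) = -31707975/169904 + (17 - 2 + 2*(-½)) = -31707975/169904 + (17 - 2 - 1) = -31707975/169904 + 14 = -29329319/169904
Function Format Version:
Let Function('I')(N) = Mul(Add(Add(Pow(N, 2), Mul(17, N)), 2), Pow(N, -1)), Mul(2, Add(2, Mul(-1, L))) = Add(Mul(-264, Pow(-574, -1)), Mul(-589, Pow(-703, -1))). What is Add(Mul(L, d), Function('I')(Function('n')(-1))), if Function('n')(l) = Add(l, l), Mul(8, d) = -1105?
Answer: Rational(-29329319, 169904) ≈ -172.62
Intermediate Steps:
d = Rational(-1105, 8) (d = Mul(Rational(1, 8), -1105) = Rational(-1105, 8) ≈ -138.13)
Function('n')(l) = Mul(2, l)
L = Rational(28695, 21238) (L = Add(2, Mul(Rational(-1, 2), Add(Mul(-264, Pow(-574, -1)), Mul(-589, Pow(-703, -1))))) = Add(2, Mul(Rational(-1, 2), Add(Mul(-264, Rational(-1, 574)), Mul(-589, Rational(-1, 703))))) = Add(2, Mul(Rational(-1, 2), Add(Rational(132, 287), Rational(31, 37)))) = Add(2, Mul(Rational(-1, 2), Rational(13781, 10619))) = Add(2, Rational(-13781, 21238)) = Rational(28695, 21238) ≈ 1.3511)
Function('I')(N) = Mul(Pow(N, -1), Add(2, Pow(N, 2), Mul(17, N))) (Function('I')(N) = Mul(Add(2, Pow(N, 2), Mul(17, N)), Pow(N, -1)) = Mul(Pow(N, -1), Add(2, Pow(N, 2), Mul(17, N))))
Add(Mul(L, d), Function('I')(Function('n')(-1))) = Add(Mul(Rational(28695, 21238), Rational(-1105, 8)), Add(17, Mul(2, -1), Mul(2, Pow(Mul(2, -1), -1)))) = Add(Rational(-31707975, 169904), Add(17, -2, Mul(2, Pow(-2, -1)))) = Add(Rational(-31707975, 169904), Add(17, -2, Mul(2, Rational(-1, 2)))) = Add(Rational(-31707975, 169904), Add(17, -2, -1)) = Add(Rational(-31707975, 169904), 14) = Rational(-29329319, 169904)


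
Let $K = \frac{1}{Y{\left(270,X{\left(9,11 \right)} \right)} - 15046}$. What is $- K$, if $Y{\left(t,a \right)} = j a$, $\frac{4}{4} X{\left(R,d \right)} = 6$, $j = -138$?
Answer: $\frac{1}{15874} \approx 6.2996 \cdot 10^{-5}$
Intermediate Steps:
$X{\left(R,d \right)} = 6$
$Y{\left(t,a \right)} = - 138 a$
$K = - \frac{1}{15874}$ ($K = \frac{1}{\left(-138\right) 6 - 15046} = \frac{1}{-828 - 15046} = \frac{1}{-15874} = - \frac{1}{15874} \approx -6.2996 \cdot 10^{-5}$)
$- K = \left(-1\right) \left(- \frac{1}{15874}\right) = \frac{1}{15874}$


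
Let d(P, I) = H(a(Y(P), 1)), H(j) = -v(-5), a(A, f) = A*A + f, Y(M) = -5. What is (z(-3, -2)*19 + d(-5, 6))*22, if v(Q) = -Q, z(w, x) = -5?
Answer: -2200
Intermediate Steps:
a(A, f) = f + A² (a(A, f) = A² + f = f + A²)
H(j) = -5 (H(j) = -(-1)*(-5) = -1*5 = -5)
d(P, I) = -5
(z(-3, -2)*19 + d(-5, 6))*22 = (-5*19 - 5)*22 = (-95 - 5)*22 = -100*22 = -2200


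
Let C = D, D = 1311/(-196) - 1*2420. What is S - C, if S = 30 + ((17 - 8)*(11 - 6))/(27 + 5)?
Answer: 3854293/1568 ≈ 2458.1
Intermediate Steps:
D = -475631/196 (D = 1311*(-1/196) - 2420 = -1311/196 - 2420 = -475631/196 ≈ -2426.7)
C = -475631/196 ≈ -2426.7
S = 1005/32 (S = 30 + (9*5)/32 = 30 + (1/32)*45 = 30 + 45/32 = 1005/32 ≈ 31.406)
S - C = 1005/32 - 1*(-475631/196) = 1005/32 + 475631/196 = 3854293/1568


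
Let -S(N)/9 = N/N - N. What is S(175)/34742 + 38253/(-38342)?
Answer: -21878313/22966858 ≈ -0.95260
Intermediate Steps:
S(N) = -9 + 9*N (S(N) = -9*(N/N - N) = -9*(1 - N) = -9 + 9*N)
S(175)/34742 + 38253/(-38342) = (-9 + 9*175)/34742 + 38253/(-38342) = (-9 + 1575)*(1/34742) + 38253*(-1/38342) = 1566*(1/34742) - 38253/38342 = 27/599 - 38253/38342 = -21878313/22966858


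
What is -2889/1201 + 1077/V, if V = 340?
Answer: 311217/408340 ≈ 0.76215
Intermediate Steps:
-2889/1201 + 1077/V = -2889/1201 + 1077/340 = 311217/408340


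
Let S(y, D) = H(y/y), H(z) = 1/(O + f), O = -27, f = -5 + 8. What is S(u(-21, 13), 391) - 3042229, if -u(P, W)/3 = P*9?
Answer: -73013497/24 ≈ -3.0422e+6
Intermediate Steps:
u(P, W) = -27*P (u(P, W) = -3*P*9 = -27*P)
f = 3
H(z) = -1/24 (H(z) = 1/(-27 + 3) = 1/(-24) = -1/24)
S(y, D) = -1/24
S(u(-21, 13), 391) - 3042229 = -1/24 - 3042229 = -73013497/24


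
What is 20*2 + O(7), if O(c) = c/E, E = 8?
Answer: 327/8 ≈ 40.875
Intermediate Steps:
O(c) = c/8
20*2 + O(7) = 20*2 + (1/8)*7 = 40 + 7/8 = 327/8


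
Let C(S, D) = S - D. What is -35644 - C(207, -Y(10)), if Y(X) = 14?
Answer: -35865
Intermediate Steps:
-35644 - C(207, -Y(10)) = -35644 - (207 - (-1)*14) = -35644 - (207 - 1*(-14)) = -35644 - (207 + 14) = -35644 - 1*221 = -35644 - 221 = -35865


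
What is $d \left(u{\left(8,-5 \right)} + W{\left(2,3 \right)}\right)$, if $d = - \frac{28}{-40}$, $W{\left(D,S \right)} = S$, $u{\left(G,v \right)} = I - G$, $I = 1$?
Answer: $- \frac{14}{5} \approx -2.8$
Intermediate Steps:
$u{\left(G,v \right)} = 1 - G$
$d = \frac{7}{10}$ ($d = \left(-28\right) \left(- \frac{1}{40}\right) = \frac{7}{10} \approx 0.7$)
$d \left(u{\left(8,-5 \right)} + W{\left(2,3 \right)}\right) = \frac{7 \left(\left(1 - 8\right) + 3\right)}{10} = \frac{7 \left(-7 + 3\right)}{10} = \frac{7}{10} \left(-4\right) = - \frac{14}{5}$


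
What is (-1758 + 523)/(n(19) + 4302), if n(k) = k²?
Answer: -1235/4663 ≈ -0.26485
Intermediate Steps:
(-1758 + 523)/(n(19) + 4302) = (-1758 + 523)/(19² + 4302) = -1235/(361 + 4302) = -1235/4663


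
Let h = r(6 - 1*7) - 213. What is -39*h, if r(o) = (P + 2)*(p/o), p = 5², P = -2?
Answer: 8307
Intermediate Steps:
p = 25
r(o) = 0 (r(o) = (-2 + 2)*(25/o) = 0*(25/o) = 0)
h = -213 (h = 0 - 213 = -213)
-39*h = -39*(-213) = 8307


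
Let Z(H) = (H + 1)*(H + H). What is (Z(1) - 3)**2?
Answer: 1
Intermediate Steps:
Z(H) = 2*H*(1 + H) (Z(H) = (1 + H)*(2*H) = 2*H*(1 + H))
(Z(1) - 3)**2 = (2*1*(1 + 1) - 3)**2 = (2*1*2 - 3)**2 = (4 - 3)**2 = 1**2 = 1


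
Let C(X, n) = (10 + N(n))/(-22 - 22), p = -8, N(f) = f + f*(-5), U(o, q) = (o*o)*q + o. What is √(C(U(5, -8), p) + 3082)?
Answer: √1491226/22 ≈ 55.507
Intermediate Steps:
U(o, q) = o + q*o² (U(o, q) = o²*q + o = q*o² + o = o + q*o²)
N(f) = -4*f (N(f) = f - 5*f = -4*f)
C(X, n) = -5/22 + n/11 (C(X, n) = (10 - 4*n)/(-22 - 22) = (10 - 4*n)/(-44) = (10 - 4*n)*(-1/44) = -5/22 + n/11)
√(C(U(5, -8), p) + 3082) = √((-5/22 + (1/11)*(-8)) + 3082) = √((-5/22 - 8/11) + 3082) = √(-21/22 + 3082) = √(67783/22) = √1491226/22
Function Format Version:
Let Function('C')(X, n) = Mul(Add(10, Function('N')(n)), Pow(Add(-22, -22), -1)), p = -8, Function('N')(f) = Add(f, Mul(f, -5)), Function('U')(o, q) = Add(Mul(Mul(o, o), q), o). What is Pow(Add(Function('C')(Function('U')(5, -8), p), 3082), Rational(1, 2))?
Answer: Mul(Rational(1, 22), Pow(1491226, Rational(1, 2))) ≈ 55.507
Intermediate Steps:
Function('U')(o, q) = Add(o, Mul(q, Pow(o, 2))) (Function('U')(o, q) = Add(Mul(Pow(o, 2), q), o) = Add(Mul(q, Pow(o, 2)), o) = Add(o, Mul(q, Pow(o, 2))))
Function('N')(f) = Mul(-4, f) (Function('N')(f) = Add(f, Mul(-5, f)) = Mul(-4, f))
Function('C')(X, n) = Add(Rational(-5, 22), Mul(Rational(1, 11), n)) (Function('C')(X, n) = Mul(Add(10, Mul(-4, n)), Pow(Add(-22, -22), -1)) = Mul(Add(10, Mul(-4, n)), Pow(-44, -1)) = Mul(Add(10, Mul(-4, n)), Rational(-1, 44)) = Add(Rational(-5, 22), Mul(Rational(1, 11), n)))
Pow(Add(Function('C')(Function('U')(5, -8), p), 3082), Rational(1, 2)) = Pow(Add(Add(Rational(-5, 22), Mul(Rational(1, 11), -8)), 3082), Rational(1, 2)) = Pow(Add(Add(Rational(-5, 22), Rational(-8, 11)), 3082), Rational(1, 2)) = Pow(Add(Rational(-21, 22), 3082), Rational(1, 2)) = Pow(Rational(67783, 22), Rational(1, 2)) = Mul(Rational(1, 22), Pow(1491226, Rational(1, 2)))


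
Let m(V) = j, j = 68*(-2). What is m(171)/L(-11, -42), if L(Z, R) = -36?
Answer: 34/9 ≈ 3.7778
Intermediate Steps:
j = -136
m(V) = -136
m(171)/L(-11, -42) = -136/(-36) = -136*(-1/36) = 34/9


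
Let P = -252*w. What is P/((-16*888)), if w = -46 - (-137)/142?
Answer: -134295/168128 ≈ -0.79877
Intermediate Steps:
w = -6395/142 (w = -46 - (-137)/142 = -46 - 1*(-137/142) = -46 + 137/142 = -6395/142 ≈ -45.035)
P = 805770/71 (P = -252*(-6395/142) = 805770/71 ≈ 11349.)
P/((-16*888)) = 805770/(71*((-16*888))) = (805770/71)/(-14208) = (805770/71)*(-1/14208) = -134295/168128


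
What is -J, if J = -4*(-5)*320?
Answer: -6400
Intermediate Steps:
J = 6400 (J = 20*320 = 6400)
-J = -1*6400 = -6400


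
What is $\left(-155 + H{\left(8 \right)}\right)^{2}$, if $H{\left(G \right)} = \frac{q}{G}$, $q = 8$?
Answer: $23716$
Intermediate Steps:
$H{\left(G \right)} = \frac{8}{G}$
$\left(-155 + H{\left(8 \right)}\right)^{2} = \left(-155 + \frac{8}{8}\right)^{2} = \left(-155 + 8 \cdot \frac{1}{8}\right)^{2} = \left(-155 + 1\right)^{2} = \left(-154\right)^{2} = 23716$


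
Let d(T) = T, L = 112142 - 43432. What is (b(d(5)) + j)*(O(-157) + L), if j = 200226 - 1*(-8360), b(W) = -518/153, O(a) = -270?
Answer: 2184135301600/153 ≈ 1.4275e+10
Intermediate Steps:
L = 68710
b(W) = -518/153 (b(W) = -518*1/153 = -518/153)
j = 208586 (j = 200226 + 8360 = 208586)
(b(d(5)) + j)*(O(-157) + L) = (-518/153 + 208586)*(-270 + 68710) = (31913140/153)*68440 = 2184135301600/153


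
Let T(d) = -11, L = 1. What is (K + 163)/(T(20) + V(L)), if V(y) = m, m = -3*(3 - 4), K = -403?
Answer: 30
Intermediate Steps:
m = 3 (m = -3*(-1) = 3)
V(y) = 3
(K + 163)/(T(20) + V(L)) = (-403 + 163)/(-11 + 3) = -240/(-8) = -240*(-1/8) = 30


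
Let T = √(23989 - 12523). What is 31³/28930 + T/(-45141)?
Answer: 29791/28930 - 7*√26/15047 ≈ 1.0274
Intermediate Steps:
T = 21*√26 (T = √11466 = 21*√26 ≈ 107.08)
31³/28930 + T/(-45141) = 31³/28930 + (21*√26)/(-45141) = 29791*(1/28930) + (21*√26)*(-1/45141) = 29791/28930 - 7*√26/15047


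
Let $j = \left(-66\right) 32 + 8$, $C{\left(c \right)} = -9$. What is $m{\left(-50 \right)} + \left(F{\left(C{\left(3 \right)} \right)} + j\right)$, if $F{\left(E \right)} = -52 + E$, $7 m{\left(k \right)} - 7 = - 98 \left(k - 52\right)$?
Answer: $-736$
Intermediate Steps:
$j = -2104$ ($j = -2112 + 8 = -2104$)
$m{\left(k \right)} = 729 - 14 k$ ($m{\left(k \right)} = 1 + \frac{\left(-98\right) \left(k - 52\right)}{7} = 1 + \frac{\left(-98\right) \left(-52 + k\right)}{7} = 1 + \frac{5096 - 98 k}{7} = 1 - \left(-728 + 14 k\right) = 729 - 14 k$)
$m{\left(-50 \right)} + \left(F{\left(C{\left(3 \right)} \right)} + j\right) = \left(729 - -700\right) - 2165 = \left(729 + 700\right) - 2165 = 1429 - 2165 = -736$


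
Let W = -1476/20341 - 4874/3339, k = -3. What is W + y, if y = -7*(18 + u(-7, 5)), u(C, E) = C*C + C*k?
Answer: -41941927382/67918599 ≈ -617.53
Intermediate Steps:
W = -104070398/67918599 (W = -1476*1/20341 - 4874*1/3339 = -1476/20341 - 4874/3339 = -104070398/67918599 ≈ -1.5323)
u(C, E) = C**2 - 3*C (u(C, E) = C*C + C*(-3) = C**2 - 3*C)
y = -616 (y = -7*(18 - 7*(-3 - 7)) = -7*(18 - 7*(-10)) = -7*(18 + 70) = -7*88 = -616)
W + y = -104070398/67918599 - 616 = -41941927382/67918599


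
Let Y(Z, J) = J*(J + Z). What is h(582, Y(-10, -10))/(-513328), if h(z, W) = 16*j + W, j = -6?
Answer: -13/64166 ≈ -0.00020260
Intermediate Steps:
h(z, W) = -96 + W (h(z, W) = 16*(-6) + W = -96 + W)
h(582, Y(-10, -10))/(-513328) = (-96 - 10*(-10 - 10))/(-513328) = (-96 - 10*(-20))*(-1/513328) = (-96 + 200)*(-1/513328) = 104*(-1/513328) = -13/64166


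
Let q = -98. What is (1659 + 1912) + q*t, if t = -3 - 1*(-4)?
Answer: 3473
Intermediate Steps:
t = 1 (t = -3 + 4 = 1)
(1659 + 1912) + q*t = (1659 + 1912) - 98*1 = 3571 - 98 = 3473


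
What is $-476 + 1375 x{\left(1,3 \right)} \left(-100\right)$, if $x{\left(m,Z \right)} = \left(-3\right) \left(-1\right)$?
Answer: $-412976$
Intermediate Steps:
$x{\left(m,Z \right)} = 3$
$-476 + 1375 x{\left(1,3 \right)} \left(-100\right) = -476 + 1375 \cdot 3 \left(-100\right) = -476 + 1375 \left(-300\right) = -476 - 412500 = -412976$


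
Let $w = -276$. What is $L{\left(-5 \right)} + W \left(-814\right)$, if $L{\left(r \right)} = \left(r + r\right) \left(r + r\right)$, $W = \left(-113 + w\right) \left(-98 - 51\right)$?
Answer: $-47180154$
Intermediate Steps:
$W = 57961$ ($W = \left(-113 - 276\right) \left(-98 - 51\right) = \left(-389\right) \left(-149\right) = 57961$)
$L{\left(r \right)} = 4 r^{2}$ ($L{\left(r \right)} = 2 r 2 r = 4 r^{2}$)
$L{\left(-5 \right)} + W \left(-814\right) = 4 \left(-5\right)^{2} + 57961 \left(-814\right) = 4 \cdot 25 - 47180254 = 100 - 47180254 = -47180154$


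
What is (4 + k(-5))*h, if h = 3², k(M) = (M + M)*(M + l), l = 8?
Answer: -234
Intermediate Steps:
k(M) = 2*M*(8 + M) (k(M) = (M + M)*(M + 8) = (2*M)*(8 + M) = 2*M*(8 + M))
h = 9
(4 + k(-5))*h = (4 + 2*(-5)*(8 - 5))*9 = (4 + 2*(-5)*3)*9 = (4 - 30)*9 = -26*9 = -234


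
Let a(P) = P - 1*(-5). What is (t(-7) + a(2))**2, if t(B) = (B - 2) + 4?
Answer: 4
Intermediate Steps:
t(B) = 2 + B (t(B) = (-2 + B) + 4 = 2 + B)
a(P) = 5 + P (a(P) = P + 5 = 5 + P)
(t(-7) + a(2))**2 = ((2 - 7) + (5 + 2))**2 = (-5 + 7)**2 = 2**2 = 4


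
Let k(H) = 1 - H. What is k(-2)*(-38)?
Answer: -114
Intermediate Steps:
k(-2)*(-38) = (1 - 1*(-2))*(-38) = (1 + 2)*(-38) = 3*(-38) = -114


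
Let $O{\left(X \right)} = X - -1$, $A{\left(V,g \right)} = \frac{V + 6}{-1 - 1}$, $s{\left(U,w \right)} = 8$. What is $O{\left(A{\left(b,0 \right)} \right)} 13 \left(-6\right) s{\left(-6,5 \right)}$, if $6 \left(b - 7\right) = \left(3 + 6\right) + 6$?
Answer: $4212$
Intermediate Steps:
$b = \frac{19}{2}$ ($b = 7 + \frac{\left(3 + 6\right) + 6}{6} = 7 + \frac{9 + 6}{6} = 7 + \frac{1}{6} \cdot 15 = 7 + \frac{5}{2} = \frac{19}{2} \approx 9.5$)
$A{\left(V,g \right)} = -3 - \frac{V}{2}$ ($A{\left(V,g \right)} = \frac{6 + V}{-2} = \left(6 + V\right) \left(- \frac{1}{2}\right) = -3 - \frac{V}{2}$)
$O{\left(X \right)} = 1 + X$ ($O{\left(X \right)} = X + 1 = 1 + X$)
$O{\left(A{\left(b,0 \right)} \right)} 13 \left(-6\right) s{\left(-6,5 \right)} = \left(1 - \frac{31}{4}\right) 13 \left(-6\right) 8 = \left(- \frac{27}{4}\right) 13 \left(-6\right) 8 = \left(- \frac{351}{4}\right) \left(-6\right) 8 = \frac{1053}{2} \cdot 8 = 4212$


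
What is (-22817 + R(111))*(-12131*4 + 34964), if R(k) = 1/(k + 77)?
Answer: 14541727050/47 ≈ 3.0940e+8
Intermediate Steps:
R(k) = 1/(77 + k)
(-22817 + R(111))*(-12131*4 + 34964) = (-22817 + 1/(77 + 111))*(-12131*4 + 34964) = (-22817 + 1/188)*(-48524 + 34964) = (-22817 + 1/188)*(-13560) = -4289595/188*(-13560) = 14541727050/47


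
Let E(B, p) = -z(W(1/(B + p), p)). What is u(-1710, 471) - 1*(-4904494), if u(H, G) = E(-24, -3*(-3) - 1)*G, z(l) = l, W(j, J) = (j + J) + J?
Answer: 78351799/16 ≈ 4.8970e+6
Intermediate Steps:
W(j, J) = j + 2*J (W(j, J) = (J + j) + J = j + 2*J)
E(B, p) = -1/(B + p) - 2*p (E(B, p) = -(1/(B + p) + 2*p) = -1/(B + p) - 2*p)
u(H, G) = -255*G/16 (u(H, G) = ((-1 - 2*(-3*(-3) - 1)*(-24 + (-3*(-3) - 1)))/(-24 + (-3*(-3) - 1)))*G = ((-1 - 2*(9 - 1)*(-24 + (9 - 1)))/(-24 + (9 - 1)))*G = ((-1 - 2*8*(-24 + 8))/(-24 + 8))*G = ((-1 - 2*8*(-16))/(-16))*G = (-(-1 + 256)/16)*G = (-1/16*255)*G = -255*G/16)
u(-1710, 471) - 1*(-4904494) = -255/16*471 - 1*(-4904494) = -120105/16 + 4904494 = 78351799/16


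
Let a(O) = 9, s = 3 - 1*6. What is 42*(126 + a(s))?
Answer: 5670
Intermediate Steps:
s = -3 (s = 3 - 6 = -3)
42*(126 + a(s)) = 42*(126 + 9) = 42*135 = 5670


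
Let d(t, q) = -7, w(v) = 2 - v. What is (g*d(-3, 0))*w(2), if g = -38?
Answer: 0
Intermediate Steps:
(g*d(-3, 0))*w(2) = (-38*(-7))*(2 - 1*2) = 266*(2 - 2) = 266*0 = 0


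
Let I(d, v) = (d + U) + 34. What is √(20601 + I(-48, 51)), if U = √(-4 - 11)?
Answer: √(20587 + I*√15) ≈ 143.48 + 0.014*I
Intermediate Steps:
U = I*√15 (U = √(-15) = I*√15 ≈ 3.873*I)
I(d, v) = 34 + d + I*√15 (I(d, v) = (d + I*√15) + 34 = 34 + d + I*√15)
√(20601 + I(-48, 51)) = √(20601 + (34 - 48 + I*√15)) = √(20601 + (-14 + I*√15)) = √(20587 + I*√15)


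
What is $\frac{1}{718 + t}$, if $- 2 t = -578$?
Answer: $\frac{1}{1007} \approx 0.00099305$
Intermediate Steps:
$t = 289$ ($t = \left(- \frac{1}{2}\right) \left(-578\right) = 289$)
$\frac{1}{718 + t} = \frac{1}{718 + 289} = \frac{1}{1007}$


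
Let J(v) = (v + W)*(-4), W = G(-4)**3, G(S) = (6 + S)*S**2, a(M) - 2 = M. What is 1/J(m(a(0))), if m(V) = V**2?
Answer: -1/131088 ≈ -7.6285e-6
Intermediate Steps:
a(M) = 2 + M
G(S) = S**2*(6 + S)
W = 32768 (W = ((-4)**2*(6 - 4))**3 = (16*2)**3 = 32**3 = 32768)
J(v) = -131072 - 4*v (J(v) = (v + 32768)*(-4) = (32768 + v)*(-4) = -131072 - 4*v)
1/J(m(a(0))) = 1/(-131072 - 4*(2 + 0)**2) = 1/(-131072 - 4*2**2) = 1/(-131072 - 4*4) = 1/(-131072 - 16) = 1/(-131088) = -1/131088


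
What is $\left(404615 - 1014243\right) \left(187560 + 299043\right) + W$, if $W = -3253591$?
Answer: $-296650067275$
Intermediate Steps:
$\left(404615 - 1014243\right) \left(187560 + 299043\right) + W = \left(404615 - 1014243\right) \left(187560 + 299043\right) - 3253591 = \left(-609628\right) 486603 - 3253591 = -296646813684 - 3253591 = -296650067275$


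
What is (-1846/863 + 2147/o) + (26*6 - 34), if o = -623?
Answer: 62590259/537649 ≈ 116.41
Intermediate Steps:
(-1846/863 + 2147/o) + (26*6 - 34) = (-1846/863 + 2147/(-623)) + (26*6 - 34) = (-1846*1/863 + 2147*(-1/623)) + (156 - 34) = (-1846/863 - 2147/623) + 122 = -3002919/537649 + 122 = 62590259/537649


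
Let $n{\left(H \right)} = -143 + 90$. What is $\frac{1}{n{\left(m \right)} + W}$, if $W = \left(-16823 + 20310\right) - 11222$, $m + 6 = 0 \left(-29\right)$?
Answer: $- \frac{1}{7788} \approx -0.0001284$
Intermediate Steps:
$m = -6$ ($m = -6 + 0 \left(-29\right) = -6 + 0 = -6$)
$n{\left(H \right)} = -53$
$W = -7735$ ($W = 3487 - 11222 = -7735$)
$\frac{1}{n{\left(m \right)} + W} = \frac{1}{-53 - 7735} = \frac{1}{-7788} = - \frac{1}{7788}$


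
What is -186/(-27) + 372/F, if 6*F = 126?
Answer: 1550/63 ≈ 24.603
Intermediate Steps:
F = 21 (F = (⅙)*126 = 21)
-186/(-27) + 372/F = -186/(-27) + 372/21 = -186*(-1/27) + 372*(1/21) = 62/9 + 124/7 = 1550/63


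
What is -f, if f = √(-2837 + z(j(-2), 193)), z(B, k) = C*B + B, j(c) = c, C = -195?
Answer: -I*√2449 ≈ -49.487*I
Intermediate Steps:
z(B, k) = -194*B (z(B, k) = -195*B + B = -194*B)
f = I*√2449 (f = √(-2837 - 194*(-2)) = √(-2837 + 388) = √(-2449) = I*√2449 ≈ 49.487*I)
-f = -I*√2449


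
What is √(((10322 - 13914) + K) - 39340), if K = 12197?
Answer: 3*I*√3415 ≈ 175.31*I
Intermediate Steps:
√(((10322 - 13914) + K) - 39340) = √(((10322 - 13914) + 12197) - 39340) = √((-3592 + 12197) - 39340) = √(8605 - 39340) = √(-30735) = 3*I*√3415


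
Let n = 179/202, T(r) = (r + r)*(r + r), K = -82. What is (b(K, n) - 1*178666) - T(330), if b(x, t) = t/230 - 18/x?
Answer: -1170090307281/1904860 ≈ -6.1427e+5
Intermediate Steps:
T(r) = 4*r² (T(r) = (2*r)*(2*r) = 4*r²)
n = 179/202 (n = 179*(1/202) = 179/202 ≈ 0.88614)
b(x, t) = -18/x + t/230 (b(x, t) = t*(1/230) - 18/x = t/230 - 18/x = -18/x + t/230)
(b(K, n) - 1*178666) - T(330) = ((-18/(-82) + (1/230)*(179/202)) - 1*178666) - 4*330² = ((-18*(-1/82) + 179/46460) - 178666) - 4*108900 = ((9/41 + 179/46460) - 178666) - 1*435600 = (425479/1904860 - 178666) - 435600 = -340333291281/1904860 - 435600 = -1170090307281/1904860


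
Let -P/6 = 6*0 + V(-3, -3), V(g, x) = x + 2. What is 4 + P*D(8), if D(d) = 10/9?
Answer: 32/3 ≈ 10.667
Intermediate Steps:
V(g, x) = 2 + x
D(d) = 10/9 (D(d) = 10*(1/9) = 10/9)
P = 6 (P = -6*(6*0 + (2 - 3)) = -6*(0 - 1) = -6*(-1) = 6)
4 + P*D(8) = 4 + 6*(10/9) = 4 + 20/3 = 32/3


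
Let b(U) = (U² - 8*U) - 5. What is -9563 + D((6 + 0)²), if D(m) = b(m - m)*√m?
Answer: -9593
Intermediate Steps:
b(U) = -5 + U² - 8*U
D(m) = -5*√m (D(m) = (-5 + (m - m)² - 8*(m - m))*√m = (-5 + 0² - 8*0)*√m = (-5 + 0 + 0)*√m = -5*√m)
-9563 + D((6 + 0)²) = -9563 - 5*√((6 + 0)²) = -9563 - 5*√(6²) = -9563 - 5*√36 = -9563 - 5*6 = -9563 - 30 = -9593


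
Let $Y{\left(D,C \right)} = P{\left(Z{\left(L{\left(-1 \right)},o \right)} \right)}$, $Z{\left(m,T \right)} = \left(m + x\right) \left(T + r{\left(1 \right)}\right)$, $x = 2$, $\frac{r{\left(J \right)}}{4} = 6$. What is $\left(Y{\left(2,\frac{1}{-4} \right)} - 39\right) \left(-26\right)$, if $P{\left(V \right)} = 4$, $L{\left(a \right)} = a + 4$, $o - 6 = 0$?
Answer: $910$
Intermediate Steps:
$o = 6$ ($o = 6 + 0 = 6$)
$r{\left(J \right)} = 24$ ($r{\left(J \right)} = 4 \cdot 6 = 24$)
$L{\left(a \right)} = 4 + a$
$Z{\left(m,T \right)} = \left(2 + m\right) \left(24 + T\right)$ ($Z{\left(m,T \right)} = \left(m + 2\right) \left(T + 24\right) = \left(2 + m\right) \left(24 + T\right)$)
$Y{\left(D,C \right)} = 4$
$\left(Y{\left(2,\frac{1}{-4} \right)} - 39\right) \left(-26\right) = \left(4 - 39\right) \left(-26\right) = \left(-35\right) \left(-26\right) = 910$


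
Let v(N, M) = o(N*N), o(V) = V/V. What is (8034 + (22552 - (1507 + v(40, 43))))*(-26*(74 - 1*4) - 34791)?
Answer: -1064574658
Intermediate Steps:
o(V) = 1
v(N, M) = 1
(8034 + (22552 - (1507 + v(40, 43))))*(-26*(74 - 1*4) - 34791) = (8034 + (22552 - (1507 + 1)))*(-26*(74 - 1*4) - 34791) = (8034 + (22552 - 1*1508))*(-26*(74 - 4) - 34791) = (8034 + (22552 - 1508))*(-26*70 - 34791) = (8034 + 21044)*(-1820 - 34791) = 29078*(-36611) = -1064574658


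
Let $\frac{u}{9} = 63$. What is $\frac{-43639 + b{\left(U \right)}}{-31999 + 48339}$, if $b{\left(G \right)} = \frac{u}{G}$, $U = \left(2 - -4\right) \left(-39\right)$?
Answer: $- \frac{1134677}{424840} \approx -2.6708$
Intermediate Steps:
$u = 567$ ($u = 9 \cdot 63 = 567$)
$U = -234$ ($U = \left(2 + 4\right) \left(-39\right) = 6 \left(-39\right) = -234$)
$b{\left(G \right)} = \frac{567}{G}$
$\frac{-43639 + b{\left(U \right)}}{-31999 + 48339} = \frac{-43639 + \frac{567}{-234}}{-31999 + 48339} = \frac{-43639 + 567 \left(- \frac{1}{234}\right)}{16340} = \left(-43639 - \frac{63}{26}\right) \frac{1}{16340} = \left(- \frac{1134677}{26}\right) \frac{1}{16340} = - \frac{1134677}{424840}$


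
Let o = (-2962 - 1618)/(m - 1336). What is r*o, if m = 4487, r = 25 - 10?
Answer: -68700/3151 ≈ -21.803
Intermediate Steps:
r = 15
o = -4580/3151 (o = (-2962 - 1618)/(4487 - 1336) = -4580/3151 ≈ -1.4535)
r*o = 15*(-4580/3151) = -68700/3151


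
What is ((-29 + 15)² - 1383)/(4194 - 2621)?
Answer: -1187/1573 ≈ -0.75461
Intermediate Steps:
((-29 + 15)² - 1383)/(4194 - 2621) = ((-14)² - 1383)/1573 = (196 - 1383)*(1/1573) = -1187*1/1573 = -1187/1573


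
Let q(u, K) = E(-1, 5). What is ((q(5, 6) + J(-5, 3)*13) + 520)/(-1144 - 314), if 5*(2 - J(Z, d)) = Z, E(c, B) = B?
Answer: -94/243 ≈ -0.38683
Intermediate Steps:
J(Z, d) = 2 - Z/5
q(u, K) = 5
((q(5, 6) + J(-5, 3)*13) + 520)/(-1144 - 314) = ((5 + (2 - 1/5*(-5))*13) + 520)/(-1144 - 314) = ((5 + (2 + 1)*13) + 520)/(-1458) = ((5 + 3*13) + 520)*(-1/1458) = ((5 + 39) + 520)*(-1/1458) = (44 + 520)*(-1/1458) = 564*(-1/1458) = -94/243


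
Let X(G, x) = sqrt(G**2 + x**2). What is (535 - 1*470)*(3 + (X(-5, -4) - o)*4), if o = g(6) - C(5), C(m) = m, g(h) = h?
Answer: -65 + 260*sqrt(41) ≈ 1599.8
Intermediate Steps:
o = 1 (o = 6 - 1*5 = 6 - 5 = 1)
(535 - 1*470)*(3 + (X(-5, -4) - o)*4) = (535 - 1*470)*(3 + (sqrt((-5)**2 + (-4)**2) - 1*1)*4) = (535 - 470)*(3 + (sqrt(25 + 16) - 1)*4) = 65*(3 + (sqrt(41) - 1)*4) = 65*(3 + (-1 + sqrt(41))*4) = 65*(3 + (-4 + 4*sqrt(41))) = 65*(-1 + 4*sqrt(41)) = -65 + 260*sqrt(41)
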